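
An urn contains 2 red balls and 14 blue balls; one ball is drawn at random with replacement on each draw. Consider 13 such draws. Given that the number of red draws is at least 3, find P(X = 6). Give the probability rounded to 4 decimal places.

X ~ Binomial(13, 0.125). Want P(X=6 | X≥3) = P(X=6) / P(X≥3).
P(X=6) = C(13,6)·0.125^6·0.875^7 = 0.002571
P(X≥3) = 1 − 0.176240 − 0.327303 − 0.280545 = 0.215911
Ratio = 0.002571 / 0.215911 = 0.011906

0.0119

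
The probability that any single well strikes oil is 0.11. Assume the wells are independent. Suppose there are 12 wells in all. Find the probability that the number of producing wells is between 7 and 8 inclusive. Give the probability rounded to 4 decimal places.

X ~ Binomial(12, 0.11); P(7 ≤ X ≤ 8) = Σ C(12,k) p^k (1−p)^(12−k) over k:
  k=7: C(12,7)·0.11^7·0.89^5 = 0.000086
  k=8: C(12,8)·0.11^8·0.89^4 = 0.000007
Total = 0.000093

0.0001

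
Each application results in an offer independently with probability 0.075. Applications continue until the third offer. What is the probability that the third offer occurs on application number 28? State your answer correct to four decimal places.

Y = trial on which the third success occurs; negative binomial, r=3, p=0.075.
P(Y=28) = C(27,2) · p^3 · (1−p)^25
= 351 · 0.00042187 · 0.14241 = 0.021088

0.0211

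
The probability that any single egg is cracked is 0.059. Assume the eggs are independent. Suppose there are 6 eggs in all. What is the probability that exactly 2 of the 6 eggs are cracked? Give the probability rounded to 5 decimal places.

0.04094

X ~ Binomial(n=6, p=0.059).
P(X=2) = C(6,2) · p^2 · (1−p)^4
= 15 · 0.003481 · 0.78408 = 0.0409406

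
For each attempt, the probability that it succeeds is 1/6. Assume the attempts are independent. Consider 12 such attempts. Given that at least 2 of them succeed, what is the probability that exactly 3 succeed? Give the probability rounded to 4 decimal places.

0.3191

X ~ Binomial(12, 0.166667). Want P(X=3 | X≥2) = P(X=3) / P(X≥2).
P(X=3) = C(12,3)·0.166667^3·0.833333^9 = 0.197396
P(X≥2) = 1 − 0.112157 − 0.269176 = 0.618667
Ratio = 0.197396 / 0.618667 = 0.319066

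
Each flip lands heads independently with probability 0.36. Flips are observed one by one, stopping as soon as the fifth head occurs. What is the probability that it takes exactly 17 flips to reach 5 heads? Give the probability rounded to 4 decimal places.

0.0520

Y = trial on which the fifth success occurs; negative binomial, r=5, p=0.36.
P(Y=17) = C(16,4) · p^5 · (1−p)^12
= 1820 · 0.0060466 · 0.0047224 = 0.051969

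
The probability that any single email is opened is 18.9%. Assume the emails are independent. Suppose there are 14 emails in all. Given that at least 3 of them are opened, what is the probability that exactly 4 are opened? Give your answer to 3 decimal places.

X ~ Binomial(14, 0.189). Want P(X=4 | X≥3) = P(X=4) / P(X≥3).
P(X=4) = C(14,4)·0.189^4·0.811^10 = 0.15721
P(X≥3) = 1 − 0.05325 − 0.17372 − 0.26316 = 0.50987
Ratio = 0.15721 / 0.50987 = 0.30834

0.308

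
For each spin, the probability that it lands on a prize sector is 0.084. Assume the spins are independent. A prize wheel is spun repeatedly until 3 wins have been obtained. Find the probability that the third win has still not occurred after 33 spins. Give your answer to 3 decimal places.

0.468

Needing more than 33 spins ⇔ fewer than 3 successes in the first 33. With X ~ Binomial(33, 0.084), P(Y > 33) = P(X ≤ 2).
  k=0: C(33,0)·0.084^0·0.916^33 = 0.05528
  k=1: C(33,1)·0.084^1·0.916^32 = 0.16728
  k=2: C(33,2)·0.084^2·0.916^31 = 0.24544
P(X ≤ 2) = 0.46800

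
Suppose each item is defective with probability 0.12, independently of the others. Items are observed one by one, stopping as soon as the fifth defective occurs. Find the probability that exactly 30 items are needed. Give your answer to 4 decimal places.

Y = trial on which the fifth success occurs; negative binomial, r=5, p=0.12.
P(Y=30) = C(29,4) · p^5 · (1−p)^25
= 23751 · 2.4883e-05 · 0.040932 = 0.024191

0.0242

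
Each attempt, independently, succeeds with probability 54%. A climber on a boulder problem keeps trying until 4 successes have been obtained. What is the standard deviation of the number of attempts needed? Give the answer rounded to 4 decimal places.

Y = total attempts until the fourth success; negative binomial with r=4, p=0.54.
SD(Y) = √[r(1−p)/p²] = √(6.310014) = 2.511974

2.5120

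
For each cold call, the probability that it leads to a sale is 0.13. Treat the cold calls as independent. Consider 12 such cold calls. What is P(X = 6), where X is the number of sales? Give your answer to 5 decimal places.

X ~ Binomial(n=12, p=0.13).
P(X=6) = C(12,6) · p^6 · (1−p)^6
= 924 · 4.8268e-06 · 0.43363 = 0.0019340

0.00193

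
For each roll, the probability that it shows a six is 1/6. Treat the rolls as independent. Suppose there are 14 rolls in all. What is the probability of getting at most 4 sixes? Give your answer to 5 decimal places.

X ~ Binomial(14, 0.166667); P(X ≤ 4) = Σ C(14,k) p^k (1−p)^(14−k) over k:
  k=0: C(14,0)·0.166667^0·0.833333^14 = 0.0778866
  k=1: C(14,1)·0.166667^1·0.833333^13 = 0.2180824
  k=2: C(14,2)·0.166667^2·0.833333^12 = 0.2835071
  k=3: C(14,3)·0.166667^3·0.833333^11 = 0.2268057
  k=4: C(14,4)·0.166667^4·0.833333^10 = 0.1247431
Total = 0.9310249

0.93102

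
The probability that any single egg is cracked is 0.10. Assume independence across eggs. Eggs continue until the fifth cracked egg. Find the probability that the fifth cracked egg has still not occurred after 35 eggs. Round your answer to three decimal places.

Needing more than 35 eggs ⇔ fewer than 5 successes in the first 35. With X ~ Binomial(35, 0.10), P(Y > 35) = P(X ≤ 4).
  k=0: C(35,0)·0.10^0·0.90^35 = 0.02503
  k=1: C(35,1)·0.10^1·0.90^34 = 0.09734
  k=2: C(35,2)·0.10^2·0.90^33 = 0.18387
  k=3: C(35,3)·0.10^3·0.90^32 = 0.22473
  k=4: C(35,4)·0.10^4·0.90^31 = 0.19976
P(X ≤ 4) = 0.73075

0.731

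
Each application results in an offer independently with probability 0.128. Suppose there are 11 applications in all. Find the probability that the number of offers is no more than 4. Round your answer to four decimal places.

X ~ Binomial(11, 0.128); P(X ≤ 4) = Σ C(11,k) p^k (1−p)^(11−k) over k:
  k=0: C(11,0)·0.128^0·0.872^11 = 0.221657
  k=1: C(11,1)·0.128^1·0.872^10 = 0.357905
  k=2: C(11,2)·0.128^2·0.872^9 = 0.262682
  k=3: C(11,3)·0.128^3·0.872^8 = 0.115677
  k=4: C(11,4)·0.128^4·0.872^7 = 0.033960
Total = 0.991881

0.9919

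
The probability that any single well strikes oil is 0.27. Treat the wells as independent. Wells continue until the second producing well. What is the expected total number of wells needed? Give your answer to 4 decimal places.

7.4074

Y = total wells until the second success; negative binomial with r=2, p=0.27.
E[Y] = r / p = 2 / 0.27 = 7.407407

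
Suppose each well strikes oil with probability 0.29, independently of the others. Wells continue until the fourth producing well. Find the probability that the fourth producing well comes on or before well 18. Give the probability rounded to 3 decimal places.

0.812

Finishing within 18 wells ⇔ at least 4 successes in the first 18. With X ~ Binomial(18, 0.29), P(Y ≤ 18) = 1 − P(X ≤ 3).
  k=0: C(18,0)·0.29^0·0.71^18 = 0.00210
  k=1: C(18,1)·0.29^1·0.71^17 = 0.01545
  k=2: C(18,2)·0.29^2·0.71^16 = 0.05366
  k=3: C(18,3)·0.29^3·0.71^15 = 0.11689
1 − 0.18810 = 0.81190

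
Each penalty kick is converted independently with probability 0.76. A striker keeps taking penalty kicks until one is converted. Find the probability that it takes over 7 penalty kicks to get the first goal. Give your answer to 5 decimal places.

Y = number of penalty kicks to the first success; geometric, p = 0.76.
P(Y > 7) = P(first 7 all fail) = (1−p)^7 = 0.0000459

0.00005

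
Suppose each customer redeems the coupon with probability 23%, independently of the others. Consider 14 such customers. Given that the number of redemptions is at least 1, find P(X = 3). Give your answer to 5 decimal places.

X ~ Binomial(14, 0.23). Want P(X=3 | X≥1) = P(X=3) / P(X≥1).
P(X=3) = C(14,3)·0.23^3·0.77^11 = 0.2498520
P(X≥1) = 1 − 0.0257555 = 0.9742445
Ratio = 0.2498520 / 0.9742445 = 0.2564572

0.25646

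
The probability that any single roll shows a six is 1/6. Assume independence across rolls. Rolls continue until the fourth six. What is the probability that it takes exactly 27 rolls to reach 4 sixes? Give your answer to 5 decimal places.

Y = trial on which the fourth success occurs; negative binomial, r=4, p=0.166667.
P(Y=27) = C(26,3) · p^4 · (1−p)^23
= 2600 · 0.0007716 · 0.015095 = 0.0302831

0.03028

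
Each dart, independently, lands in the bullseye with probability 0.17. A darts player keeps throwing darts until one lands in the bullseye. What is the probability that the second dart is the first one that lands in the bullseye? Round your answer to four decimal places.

0.1411

Geometric (trials to first success), p = 0.17.
P(Y = 2) = (1−p)^1 · p = 0.83 · 0.17 = 0.141100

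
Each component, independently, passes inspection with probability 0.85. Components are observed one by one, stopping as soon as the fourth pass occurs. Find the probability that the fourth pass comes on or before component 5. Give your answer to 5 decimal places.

Finishing within 5 components ⇔ at least 4 successes in the first 5. With X ~ Binomial(5, 0.85), P(Y ≤ 5) = 1 − P(X ≤ 3).
  k=0: C(5,0)·0.85^0·0.15^5 = 0.0000759
  k=1: C(5,1)·0.85^1·0.15^4 = 0.0021516
  k=2: C(5,2)·0.85^2·0.15^3 = 0.0243844
  k=3: C(5,3)·0.85^3·0.15^2 = 0.1381781
1 − 0.1647900 = 0.8352100

0.83521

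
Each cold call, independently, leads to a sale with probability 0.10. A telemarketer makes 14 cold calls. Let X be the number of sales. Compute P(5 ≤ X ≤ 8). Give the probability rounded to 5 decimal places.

0.00923

X ~ Binomial(14, 0.10); P(5 ≤ X ≤ 8) = Σ C(14,k) p^k (1−p)^(14−k) over k:
  k=5: C(14,5)·0.10^5·0.90^9 = 0.0077562
  k=6: C(14,6)·0.10^6·0.90^8 = 0.0012927
  k=7: C(14,7)·0.10^7·0.90^7 = 0.0001642
  k=8: C(14,8)·0.10^8·0.90^6 = 0.0000160
Total = 0.0092290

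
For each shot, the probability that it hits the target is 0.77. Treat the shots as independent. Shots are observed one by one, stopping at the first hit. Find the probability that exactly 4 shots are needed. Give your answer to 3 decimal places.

0.009

Geometric (trials to first success), p = 0.77.
P(Y = 4) = (1−p)^3 · p = 0.012167 · 0.77 = 0.00937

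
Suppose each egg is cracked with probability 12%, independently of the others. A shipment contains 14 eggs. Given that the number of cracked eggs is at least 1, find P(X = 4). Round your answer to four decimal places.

X ~ Binomial(14, 0.12). Want P(X=4 | X≥1) = P(X=4) / P(X≥1).
P(X=4) = C(14,4)·0.12^4·0.88^10 = 0.057808
P(X≥1) = 1 − 0.167016 = 0.832984
Ratio = 0.057808 / 0.832984 = 0.069398

0.0694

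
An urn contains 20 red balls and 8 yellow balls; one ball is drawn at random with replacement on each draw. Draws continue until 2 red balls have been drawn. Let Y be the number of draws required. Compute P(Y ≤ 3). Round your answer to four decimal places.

Finishing within 3 draws ⇔ at least 2 successes in the first 3. With X ~ Binomial(3, 0.714286), P(Y ≤ 3) = 1 − P(X ≤ 1).
  k=0: C(3,0)·0.714286^0·0.285714^3 = 0.023324
  k=1: C(3,1)·0.714286^1·0.285714^2 = 0.174927
1 − 0.198251 = 0.801749

0.8017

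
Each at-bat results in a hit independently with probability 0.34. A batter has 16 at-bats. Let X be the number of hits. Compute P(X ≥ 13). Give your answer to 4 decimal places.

0.0001

X ~ Binomial(16, 0.34); P(X ≥ 13) = Σ C(16,k) p^k (1−p)^(16−k) over k:
  k=13: C(16,13)·0.34^13·0.66^3 = 0.000131
  k=14: C(16,14)·0.34^14·0.66^2 = 0.000014
  k=15: C(16,15)·0.34^15·0.66^1 = 0.000001
  k=16: C(16,16)·0.34^16·0.66^0 = 0.000000
Total = 0.000146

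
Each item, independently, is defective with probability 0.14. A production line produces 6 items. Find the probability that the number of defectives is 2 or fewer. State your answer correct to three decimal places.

0.961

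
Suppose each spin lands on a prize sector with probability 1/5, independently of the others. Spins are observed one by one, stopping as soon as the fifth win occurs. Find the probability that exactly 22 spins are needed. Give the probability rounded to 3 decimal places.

Y = trial on which the fifth success occurs; negative binomial, r=5, p=0.20.
P(Y=22) = C(21,4) · p^5 · (1−p)^17
= 5985 · 0.00032 · 0.022518 = 0.04313

0.043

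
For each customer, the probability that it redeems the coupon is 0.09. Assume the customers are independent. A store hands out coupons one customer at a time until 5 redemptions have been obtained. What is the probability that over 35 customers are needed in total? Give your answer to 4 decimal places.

Needing more than 35 customers ⇔ fewer than 5 successes in the first 35. With X ~ Binomial(35, 0.09), P(Y > 35) = P(X ≤ 4).
  k=0: C(35,0)·0.09^0·0.91^35 = 0.036851
  k=1: C(35,1)·0.09^1·0.91^34 = 0.127561
  k=2: C(35,2)·0.09^2·0.91^33 = 0.214471
  k=3: C(35,3)·0.09^3·0.91^32 = 0.233325
  k=4: C(35,4)·0.09^4·0.91^31 = 0.184609
P(X ≤ 4) = 0.796817

0.7968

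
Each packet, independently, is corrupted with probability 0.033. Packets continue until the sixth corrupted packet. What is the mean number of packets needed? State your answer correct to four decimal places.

Y = total packets until the sixth success; negative binomial with r=6, p=0.033.
E[Y] = r / p = 6 / 0.033 = 181.818182

181.8182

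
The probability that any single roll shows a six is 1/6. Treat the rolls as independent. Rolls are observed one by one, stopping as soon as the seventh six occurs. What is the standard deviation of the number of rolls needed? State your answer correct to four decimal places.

Y = total rolls until the seventh success; negative binomial with r=7, p=0.166667.
SD(Y) = √[r(1−p)/p²] = √(210.000000) = 14.491377

14.4914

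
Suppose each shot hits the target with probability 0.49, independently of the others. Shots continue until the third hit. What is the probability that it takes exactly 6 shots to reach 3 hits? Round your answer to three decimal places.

0.156

Y = trial on which the third success occurs; negative binomial, r=3, p=0.49.
P(Y=6) = C(5,2) · p^3 · (1−p)^3
= 10 · 0.11765 · 0.13265 = 0.15606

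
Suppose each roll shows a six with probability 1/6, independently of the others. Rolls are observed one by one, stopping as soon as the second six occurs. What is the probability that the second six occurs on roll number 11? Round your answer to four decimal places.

Y = trial on which the second success occurs; negative binomial, r=2, p=0.166667.
P(Y=11) = C(10,1) · p^2 · (1−p)^9
= 10 · 0.027778 · 0.19381 = 0.053835

0.0538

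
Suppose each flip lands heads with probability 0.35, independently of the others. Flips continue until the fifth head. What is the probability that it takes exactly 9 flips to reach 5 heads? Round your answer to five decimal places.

Y = trial on which the fifth success occurs; negative binomial, r=5, p=0.35.
P(Y=9) = C(8,4) · p^5 · (1−p)^4
= 70 · 0.0052522 · 0.17851 = 0.0656284

0.06563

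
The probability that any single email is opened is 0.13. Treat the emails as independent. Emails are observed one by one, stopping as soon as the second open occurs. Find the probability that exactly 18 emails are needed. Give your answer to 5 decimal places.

Y = trial on which the second success occurs; negative binomial, r=2, p=0.13.
P(Y=18) = C(17,1) · p^2 · (1−p)^16
= 17 · 0.0169 · 0.10772 = 0.0309488

0.03095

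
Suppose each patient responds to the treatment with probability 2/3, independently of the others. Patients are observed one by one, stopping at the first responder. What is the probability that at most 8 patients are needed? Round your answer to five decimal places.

Y = number of patients to the first success; geometric, p = 0.666667.
P(Y ≤ 8) = 1 − (1−p)^8 = 1 − 0.0001524 = 0.9998476

0.99985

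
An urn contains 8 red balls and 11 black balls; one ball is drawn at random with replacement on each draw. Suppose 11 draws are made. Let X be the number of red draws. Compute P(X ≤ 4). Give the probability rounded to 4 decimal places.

X ~ Binomial(11, 0.421053); P(X ≤ 4) = Σ C(11,k) p^k (1−p)^(11−k) over k:
  k=0: C(11,0)·0.421053^0·0.578947^11 = 0.002449
  k=1: C(11,1)·0.421053^1·0.578947^10 = 0.019594
  k=2: C(11,2)·0.421053^2·0.578947^9 = 0.071250
  k=3: C(11,3)·0.421053^3·0.578947^8 = 0.155455
  k=4: C(11,4)·0.421053^4·0.578947^7 = 0.226117
Total = 0.474866

0.4749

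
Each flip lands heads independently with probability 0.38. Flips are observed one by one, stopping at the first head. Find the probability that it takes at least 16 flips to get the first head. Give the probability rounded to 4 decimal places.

0.0008

Y = number of flips to the first success; geometric, p = 0.38.
P(Y > 15) = P(first 15 all fail) = (1−p)^15 = 0.000769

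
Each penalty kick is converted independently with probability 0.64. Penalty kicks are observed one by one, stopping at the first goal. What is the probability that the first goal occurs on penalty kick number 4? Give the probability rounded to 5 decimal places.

0.02986

Geometric (trials to first success), p = 0.64.
P(Y = 4) = (1−p)^3 · p = 0.046656 · 0.64 = 0.0298598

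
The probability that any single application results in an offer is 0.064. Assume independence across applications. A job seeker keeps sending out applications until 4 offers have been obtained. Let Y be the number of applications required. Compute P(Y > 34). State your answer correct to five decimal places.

Needing more than 34 applications ⇔ fewer than 4 successes in the first 34. With X ~ Binomial(34, 0.064), P(Y > 34) = P(X ≤ 3).
  k=0: C(34,0)·0.064^0·0.936^34 = 0.1055307
  k=1: C(34,1)·0.064^1·0.936^33 = 0.2453363
  k=2: C(34,2)·0.064^2·0.936^32 = 0.2767897
  k=3: C(34,3)·0.064^3·0.936^31 = 0.2018751
P(X ≤ 3) = 0.8295319

0.82953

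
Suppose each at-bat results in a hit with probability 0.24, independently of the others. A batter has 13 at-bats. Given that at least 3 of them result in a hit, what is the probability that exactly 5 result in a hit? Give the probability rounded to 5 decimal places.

X ~ Binomial(13, 0.24). Want P(X=5 | X≥3) = P(X=5) / P(X≥3).
P(X=5) = C(13,5)·0.24^5·0.76^8 = 0.1140627
P(X≥3) = 1 − 0.0282213 − 0.1158558 − 0.2195162 = 0.6364067
Ratio = 0.1140627 / 0.6364067 = 0.1792292

0.17923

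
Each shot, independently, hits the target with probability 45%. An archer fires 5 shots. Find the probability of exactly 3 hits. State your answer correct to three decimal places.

0.276

X ~ Binomial(n=5, p=0.45).
P(X=3) = C(5,3) · p^3 · (1−p)^2
= 10 · 0.091125 · 0.3025 = 0.27565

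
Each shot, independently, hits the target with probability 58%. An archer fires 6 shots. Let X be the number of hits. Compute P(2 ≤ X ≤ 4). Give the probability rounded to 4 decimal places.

X ~ Binomial(6, 0.58); P(2 ≤ X ≤ 4) = Σ C(6,k) p^k (1−p)^(6−k) over k:
  k=2: C(6,2)·0.58^2·0.42^4 = 0.157016
  k=3: C(6,3)·0.58^3·0.42^3 = 0.289109
  k=4: C(6,4)·0.58^4·0.42^2 = 0.299434
Total = 0.745560

0.7456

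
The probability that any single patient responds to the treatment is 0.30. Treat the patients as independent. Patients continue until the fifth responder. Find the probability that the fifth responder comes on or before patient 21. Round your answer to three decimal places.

Finishing within 21 patients ⇔ at least 5 successes in the first 21. With X ~ Binomial(21, 0.30), P(Y ≤ 21) = 1 − P(X ≤ 4).
  k=0: C(21,0)·0.30^0·0.70^21 = 0.00056
  k=1: C(21,1)·0.30^1·0.70^20 = 0.00503
  k=2: C(21,2)·0.30^2·0.70^19 = 0.02154
  k=3: C(21,3)·0.30^3·0.70^18 = 0.05848
  k=4: C(21,4)·0.30^4·0.70^17 = 0.11278
1 − 0.19838 = 0.80162

0.802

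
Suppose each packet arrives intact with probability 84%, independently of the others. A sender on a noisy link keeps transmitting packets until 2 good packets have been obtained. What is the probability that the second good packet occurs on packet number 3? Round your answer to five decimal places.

Y = trial on which the second success occurs; negative binomial, r=2, p=0.84.
P(Y=3) = C(2,1) · p^2 · (1−p)^1
= 2 · 0.7056 · 0.16 = 0.2257920

0.22579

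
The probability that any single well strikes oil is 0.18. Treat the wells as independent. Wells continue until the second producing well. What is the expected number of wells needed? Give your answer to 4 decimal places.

11.1111

Y = total wells until the second success; negative binomial with r=2, p=0.18.
E[Y] = r / p = 2 / 0.18 = 11.111111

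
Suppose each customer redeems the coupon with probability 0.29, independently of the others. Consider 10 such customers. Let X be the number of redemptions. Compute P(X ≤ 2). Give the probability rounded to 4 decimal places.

0.4099

X ~ Binomial(10, 0.29); P(X ≤ 2) = Σ C(10,k) p^k (1−p)^(10−k) over k:
  k=0: C(10,0)·0.29^0·0.71^10 = 0.032552
  k=1: C(10,1)·0.29^1·0.71^9 = 0.132961
  k=2: C(10,2)·0.29^2·0.71^8 = 0.244385
Total = 0.409899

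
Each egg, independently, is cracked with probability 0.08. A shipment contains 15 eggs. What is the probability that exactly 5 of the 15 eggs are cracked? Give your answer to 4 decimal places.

X ~ Binomial(n=15, p=0.08).
P(X=5) = C(15,5) · p^5 · (1−p)^10
= 3003 · 3.2768e-06 · 0.43439 = 0.004274

0.0043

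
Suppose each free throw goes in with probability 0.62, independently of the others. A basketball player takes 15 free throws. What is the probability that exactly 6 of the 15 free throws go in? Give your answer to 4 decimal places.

X ~ Binomial(n=15, p=0.62).
P(X=6) = C(15,6) · p^6 · (1−p)^9
= 5005 · 0.0568 · 0.00016522 = 0.046968

0.0470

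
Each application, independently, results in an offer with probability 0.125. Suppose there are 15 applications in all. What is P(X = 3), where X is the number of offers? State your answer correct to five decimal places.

0.17899

X ~ Binomial(n=15, p=0.125).
P(X=3) = C(15,3) · p^3 · (1−p)^12
= 455 · 0.0019531 · 0.20142 = 0.1789938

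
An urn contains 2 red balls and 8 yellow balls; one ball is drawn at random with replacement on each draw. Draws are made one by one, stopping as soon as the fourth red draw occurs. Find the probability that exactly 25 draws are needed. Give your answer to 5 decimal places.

0.02987

Y = trial on which the fourth success occurs; negative binomial, r=4, p=0.20.
P(Y=25) = C(24,3) · p^4 · (1−p)^21
= 2024 · 0.0016 · 0.0092234 = 0.0298690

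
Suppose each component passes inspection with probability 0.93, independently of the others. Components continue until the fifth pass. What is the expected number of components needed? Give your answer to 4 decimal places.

5.3763

Y = total components until the fifth success; negative binomial with r=5, p=0.93.
E[Y] = r / p = 5 / 0.93 = 5.376344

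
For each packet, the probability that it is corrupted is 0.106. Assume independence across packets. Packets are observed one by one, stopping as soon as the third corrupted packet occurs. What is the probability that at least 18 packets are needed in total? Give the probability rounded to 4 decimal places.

0.7335

Needing more than 17 packets ⇔ fewer than 3 successes in the first 17. With X ~ Binomial(17, 0.106), P(Y > 17) = P(X ≤ 2).
  k=0: C(17,0)·0.106^0·0.894^17 = 0.148846
  k=1: C(17,1)·0.106^1·0.894^16 = 0.300023
  k=2: C(17,2)·0.106^2·0.894^15 = 0.284586
P(X ≤ 2) = 0.733456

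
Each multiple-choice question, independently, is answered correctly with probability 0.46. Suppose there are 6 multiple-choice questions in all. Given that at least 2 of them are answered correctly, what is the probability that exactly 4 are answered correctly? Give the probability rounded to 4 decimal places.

0.2308

X ~ Binomial(6, 0.46). Want P(X=4 | X≥2) = P(X=4) / P(X≥2).
P(X=4) = C(6,4)·0.46^4·0.54^2 = 0.195844
P(X≥2) = 1 − 0.024795 − 0.126730 = 0.848476
Ratio = 0.195844 / 0.848476 = 0.230819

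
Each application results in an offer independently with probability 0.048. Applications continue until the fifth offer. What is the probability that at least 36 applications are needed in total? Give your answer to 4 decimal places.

0.9751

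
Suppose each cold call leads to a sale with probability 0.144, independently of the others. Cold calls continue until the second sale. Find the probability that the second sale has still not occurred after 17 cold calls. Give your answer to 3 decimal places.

0.275

Needing more than 17 cold calls ⇔ fewer than 2 successes in the first 17. With X ~ Binomial(17, 0.144), P(Y > 17) = P(X ≤ 1).
  k=0: C(17,0)·0.144^0·0.856^17 = 0.07113
  k=1: C(17,1)·0.144^1·0.856^16 = 0.20342
P(X ≤ 1) = 0.27455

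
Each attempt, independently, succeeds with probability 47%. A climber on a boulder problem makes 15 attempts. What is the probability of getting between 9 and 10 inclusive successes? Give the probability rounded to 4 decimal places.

0.1902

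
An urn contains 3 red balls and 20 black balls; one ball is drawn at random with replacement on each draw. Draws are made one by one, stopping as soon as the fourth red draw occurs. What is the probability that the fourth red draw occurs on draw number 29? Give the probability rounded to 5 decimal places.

0.02881

Y = trial on which the fourth success occurs; negative binomial, r=4, p=0.130435.
P(Y=29) = C(28,3) · p^4 · (1−p)^25
= 3276 · 0.00028945 · 0.030378 = 0.0288052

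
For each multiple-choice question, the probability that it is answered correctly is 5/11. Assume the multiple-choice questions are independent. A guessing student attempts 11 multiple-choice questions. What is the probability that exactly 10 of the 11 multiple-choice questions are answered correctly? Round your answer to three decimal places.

0.002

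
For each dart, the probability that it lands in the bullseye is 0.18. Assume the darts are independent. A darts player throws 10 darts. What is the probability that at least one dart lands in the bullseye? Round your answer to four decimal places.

0.8626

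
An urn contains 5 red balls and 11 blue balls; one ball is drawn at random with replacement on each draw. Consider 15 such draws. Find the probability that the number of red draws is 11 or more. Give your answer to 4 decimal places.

0.0010

X ~ Binomial(15, 0.3125); P(X ≥ 11) = Σ C(15,k) p^k (1−p)^(15−k) over k:
  k=11: C(15,11)·0.3125^11·0.6875^4 = 0.000846
  k=12: C(15,12)·0.3125^12·0.6875^3 = 0.000128
  k=13: C(15,13)·0.3125^13·0.6875^2 = 0.000013
  k=14: C(15,14)·0.3125^14·0.6875^1 = 0.000001
  k=15: C(15,15)·0.3125^15·0.6875^0 = 0.000000
Total = 0.000989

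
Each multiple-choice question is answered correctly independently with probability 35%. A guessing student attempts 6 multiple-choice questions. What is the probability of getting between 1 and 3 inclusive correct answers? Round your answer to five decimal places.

0.80716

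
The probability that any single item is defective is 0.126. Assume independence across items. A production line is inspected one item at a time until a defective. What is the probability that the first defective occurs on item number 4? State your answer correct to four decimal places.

0.0841

Geometric (trials to first success), p = 0.126.
P(Y = 4) = (1−p)^3 · p = 0.66763 · 0.126 = 0.084121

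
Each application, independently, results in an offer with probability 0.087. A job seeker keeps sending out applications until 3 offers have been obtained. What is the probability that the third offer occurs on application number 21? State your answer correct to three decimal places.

Y = trial on which the third success occurs; negative binomial, r=3, p=0.087.
P(Y=21) = C(20,2) · p^3 · (1−p)^18
= 190 · 0.0006585 · 0.1943 = 0.02431

0.024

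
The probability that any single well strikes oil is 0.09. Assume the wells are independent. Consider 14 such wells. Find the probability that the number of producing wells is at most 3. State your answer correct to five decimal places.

X ~ Binomial(14, 0.09); P(X ≤ 3) = Σ C(14,k) p^k (1−p)^(14−k) over k:
  k=0: C(14,0)·0.09^0·0.91^14 = 0.2670420
  k=1: C(14,1)·0.09^1·0.91^13 = 0.3697504
  k=2: C(14,2)·0.09^2·0.91^12 = 0.2376967
  k=3: C(14,3)·0.09^3·0.91^11 = 0.0940339
Total = 0.9685229

0.96852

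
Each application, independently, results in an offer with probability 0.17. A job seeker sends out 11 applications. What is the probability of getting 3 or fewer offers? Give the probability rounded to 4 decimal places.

0.8987

X ~ Binomial(11, 0.17); P(X ≤ 3) = Σ C(11,k) p^k (1−p)^(11−k) over k:
  k=0: C(11,0)·0.17^0·0.83^11 = 0.128783
  k=1: C(11,1)·0.17^1·0.83^10 = 0.290150
  k=2: C(11,2)·0.17^2·0.83^9 = 0.297142
  k=3: C(11,3)·0.17^3·0.83^8 = 0.182581
Total = 0.898656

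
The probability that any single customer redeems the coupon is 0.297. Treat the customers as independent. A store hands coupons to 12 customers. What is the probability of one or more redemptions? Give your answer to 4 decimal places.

P(at least one) = 1 − P(none) = 1 − (1 − 0.297)^12
= 1 − 0.014570 = 0.985430

0.9854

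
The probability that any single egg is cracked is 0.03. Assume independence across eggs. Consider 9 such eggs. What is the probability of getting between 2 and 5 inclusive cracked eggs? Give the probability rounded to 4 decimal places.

X ~ Binomial(9, 0.03); P(2 ≤ X ≤ 5) = Σ C(9,k) p^k (1−p)^(9−k) over k:
  k=2: C(9,2)·0.03^2·0.97^7 = 0.026179
  k=3: C(9,3)·0.03^3·0.97^6 = 0.001889
  k=4: C(9,4)·0.03^4·0.97^5 = 0.000088
  k=5: C(9,5)·0.03^5·0.97^4 = 0.000003
Total = 0.028158

0.0282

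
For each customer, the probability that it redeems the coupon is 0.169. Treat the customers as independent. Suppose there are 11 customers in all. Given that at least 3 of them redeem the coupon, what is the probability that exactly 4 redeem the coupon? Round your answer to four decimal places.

X ~ Binomial(11, 0.169). Want P(X=4 | X≥3) = P(X=4) / P(X≥3).
P(X=4) = C(11,4)·0.169^4·0.831^7 = 0.073666
P(X≥3) = 1 − 0.130500 − 0.291937 − 0.296856 = 0.280707
Ratio = 0.073666 / 0.280707 = 0.262431

0.2624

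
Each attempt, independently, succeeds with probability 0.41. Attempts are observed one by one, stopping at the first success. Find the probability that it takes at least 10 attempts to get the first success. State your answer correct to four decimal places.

0.0087

Y = number of attempts to the first success; geometric, p = 0.41.
P(Y > 9) = P(first 9 all fail) = (1−p)^9 = 0.008663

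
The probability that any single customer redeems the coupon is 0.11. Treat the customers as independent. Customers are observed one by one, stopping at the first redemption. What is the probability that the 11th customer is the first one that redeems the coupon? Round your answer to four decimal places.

0.0343

Geometric (trials to first success), p = 0.11.
P(Y = 11) = (1−p)^10 · p = 0.31182 · 0.11 = 0.034300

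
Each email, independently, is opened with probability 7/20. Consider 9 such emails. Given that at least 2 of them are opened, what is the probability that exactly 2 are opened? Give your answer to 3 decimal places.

0.246

X ~ Binomial(9, 0.35). Want P(X=2 | X≥2) = P(X=2) / P(X≥2).
P(X=2) = C(9,2)·0.35^2·0.65^7 = 0.21619
P(X≥2) = 1 − 0.02071 − 0.10037 = 0.87891
Ratio = 0.21619 / 0.87891 = 0.24597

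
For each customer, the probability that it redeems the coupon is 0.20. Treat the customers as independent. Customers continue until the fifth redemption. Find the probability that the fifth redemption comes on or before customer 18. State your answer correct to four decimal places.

0.2836

Finishing within 18 customers ⇔ at least 5 successes in the first 18. With X ~ Binomial(18, 0.20), P(Y ≤ 18) = 1 − P(X ≤ 4).
  k=0: C(18,0)·0.20^0·0.80^18 = 0.018014
  k=1: C(18,1)·0.20^1·0.80^17 = 0.081065
  k=2: C(18,2)·0.20^2·0.80^16 = 0.172263
  k=3: C(18,3)·0.20^3·0.80^15 = 0.229684
  k=4: C(18,4)·0.20^4·0.80^14 = 0.215328
1 − 0.716354 = 0.283646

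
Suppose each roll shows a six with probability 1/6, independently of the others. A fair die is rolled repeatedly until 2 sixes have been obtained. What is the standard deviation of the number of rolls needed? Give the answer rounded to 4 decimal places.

Y = total rolls until the second success; negative binomial with r=2, p=0.166667.
SD(Y) = √[r(1−p)/p²] = √(60.000000) = 7.745967

7.7460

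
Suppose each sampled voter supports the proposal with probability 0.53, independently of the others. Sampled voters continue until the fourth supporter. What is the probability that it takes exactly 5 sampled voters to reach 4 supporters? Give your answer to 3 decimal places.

Y = trial on which the fourth success occurs; negative binomial, r=4, p=0.53.
P(Y=5) = C(4,3) · p^4 · (1−p)^1
= 4 · 0.078905 · 0.47 = 0.14834

0.148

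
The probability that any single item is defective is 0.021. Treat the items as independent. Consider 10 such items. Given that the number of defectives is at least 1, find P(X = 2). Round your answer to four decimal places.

X ~ Binomial(10, 0.021). Want P(X=2 | X≥1) = P(X=2) / P(X≥1).
P(X=2) = C(10,2)·0.021^2·0.979^8 = 0.016746
P(X≥1) = 1 − 0.808774 = 0.191226
Ratio = 0.016746 / 0.191226 = 0.087572

0.0876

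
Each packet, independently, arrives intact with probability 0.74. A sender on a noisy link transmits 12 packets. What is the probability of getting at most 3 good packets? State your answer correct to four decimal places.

0.0005

X ~ Binomial(12, 0.74); P(X ≤ 3) = Σ C(12,k) p^k (1−p)^(12−k) over k:
  k=0: C(12,0)·0.74^0·0.26^12 = 0.000000
  k=1: C(12,1)·0.74^1·0.26^11 = 0.000003
  k=2: C(12,2)·0.74^2·0.26^10 = 0.000051
  k=3: C(12,3)·0.74^3·0.26^9 = 0.000484
Total = 0.000538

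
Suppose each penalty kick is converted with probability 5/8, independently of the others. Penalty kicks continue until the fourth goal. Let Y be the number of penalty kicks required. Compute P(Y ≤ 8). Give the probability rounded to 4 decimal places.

0.8626

Finishing within 8 penalty kicks ⇔ at least 4 successes in the first 8. With X ~ Binomial(8, 0.625), P(Y ≤ 8) = 1 − P(X ≤ 3).
  k=0: C(8,0)·0.625^0·0.375^8 = 0.000391
  k=1: C(8,1)·0.625^1·0.375^7 = 0.005214
  k=2: C(8,2)·0.625^2·0.375^6 = 0.030416
  k=3: C(8,3)·0.625^3·0.375^5 = 0.101388
1 − 0.137409 = 0.862591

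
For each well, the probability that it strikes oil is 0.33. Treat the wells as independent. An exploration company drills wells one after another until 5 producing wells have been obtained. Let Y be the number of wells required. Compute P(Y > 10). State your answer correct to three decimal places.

Needing more than 10 wells ⇔ fewer than 5 successes in the first 10. With X ~ Binomial(10, 0.33), P(Y > 10) = P(X ≤ 4).
  k=0: C(10,0)·0.33^0·0.67^10 = 0.01823
  k=1: C(10,1)·0.33^1·0.67^9 = 0.08978
  k=2: C(10,2)·0.33^2·0.67^8 = 0.19899
  k=3: C(10,3)·0.33^3·0.67^7 = 0.26136
  k=4: C(10,4)·0.33^4·0.67^6 = 0.22528
P(X ≤ 4) = 0.79365

0.794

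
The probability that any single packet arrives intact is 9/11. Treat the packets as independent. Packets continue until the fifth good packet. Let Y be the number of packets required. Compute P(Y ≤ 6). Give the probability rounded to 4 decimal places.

Finishing within 6 packets ⇔ at least 5 successes in the first 6. With X ~ Binomial(6, 0.818182), P(Y ≤ 6) = 1 − P(X ≤ 4).
  k=0: C(6,0)·0.818182^0·0.181818^6 = 0.000036
  k=1: C(6,1)·0.818182^1·0.181818^5 = 0.000975
  k=2: C(6,2)·0.818182^2·0.181818^4 = 0.010973
  k=3: C(6,3)·0.818182^3·0.181818^3 = 0.065840
  k=4: C(6,4)·0.818182^4·0.181818^2 = 0.222211
1 − 0.300036 = 0.699964

0.7000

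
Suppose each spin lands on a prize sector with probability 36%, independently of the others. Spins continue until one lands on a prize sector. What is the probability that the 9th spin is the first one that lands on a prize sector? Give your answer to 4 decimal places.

Geometric (trials to first success), p = 0.36.
P(Y = 9) = (1−p)^8 · p = 0.028147 · 0.36 = 0.010133

0.0101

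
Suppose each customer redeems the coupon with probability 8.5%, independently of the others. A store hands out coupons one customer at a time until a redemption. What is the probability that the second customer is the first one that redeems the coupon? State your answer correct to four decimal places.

0.0778

Geometric (trials to first success), p = 0.085.
P(Y = 2) = (1−p)^1 · p = 0.915 · 0.085 = 0.077775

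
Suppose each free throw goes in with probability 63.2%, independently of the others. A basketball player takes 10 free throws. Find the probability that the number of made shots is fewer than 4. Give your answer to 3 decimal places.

X ~ Binomial(10, 0.632); P(X ≤ 3) = Σ C(10,k) p^k (1−p)^(10−k) over k:
  k=0: C(10,0)·0.632^0·0.368^10 = 0.00005
  k=1: C(10,1)·0.632^1·0.368^9 = 0.00078
  k=2: C(10,2)·0.632^2·0.368^8 = 0.00605
  k=3: C(10,3)·0.632^3·0.368^7 = 0.02769
Total = 0.03456

0.035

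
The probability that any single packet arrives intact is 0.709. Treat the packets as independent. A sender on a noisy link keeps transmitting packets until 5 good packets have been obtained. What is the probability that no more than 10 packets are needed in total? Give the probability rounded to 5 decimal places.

0.95895

Finishing within 10 packets ⇔ at least 5 successes in the first 10. With X ~ Binomial(10, 0.709), P(Y ≤ 10) = 1 − P(X ≤ 4).
  k=0: C(10,0)·0.709^0·0.291^10 = 0.0000044
  k=1: C(10,1)·0.709^1·0.291^9 = 0.0001061
  k=2: C(10,2)·0.709^2·0.291^8 = 0.0011632
  k=3: C(10,3)·0.709^3·0.291^7 = 0.0075574
  k=4: C(10,4)·0.709^4·0.291^6 = 0.0322227
1 − 0.0410537 = 0.9589463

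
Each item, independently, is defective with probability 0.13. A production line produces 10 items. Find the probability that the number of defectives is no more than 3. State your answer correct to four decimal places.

0.9687

X ~ Binomial(10, 0.13); P(X ≤ 3) = Σ C(10,k) p^k (1−p)^(10−k) over k:
  k=0: C(10,0)·0.13^0·0.87^10 = 0.248423
  k=1: C(10,1)·0.13^1·0.87^9 = 0.371207
  k=2: C(10,2)·0.13^2·0.87^8 = 0.249605
  k=3: C(10,3)·0.13^3·0.87^7 = 0.099459
Total = 0.968695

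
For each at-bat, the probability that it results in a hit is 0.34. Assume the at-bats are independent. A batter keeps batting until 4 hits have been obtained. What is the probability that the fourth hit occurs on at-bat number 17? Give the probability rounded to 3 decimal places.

0.034

Y = trial on which the fourth success occurs; negative binomial, r=4, p=0.34.
P(Y=17) = C(16,3) · p^4 · (1−p)^13
= 560 · 0.013363 · 0.0045089 = 0.03374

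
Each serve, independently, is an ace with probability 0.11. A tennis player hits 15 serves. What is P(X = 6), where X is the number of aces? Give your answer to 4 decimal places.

0.0031

X ~ Binomial(n=15, p=0.11).
P(X=6) = C(15,6) · p^6 · (1−p)^9
= 5005 · 1.7716e-06 · 0.35036 = 0.003106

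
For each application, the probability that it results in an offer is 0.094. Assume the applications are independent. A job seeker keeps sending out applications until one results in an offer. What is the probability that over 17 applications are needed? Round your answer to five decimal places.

Y = number of applications to the first success; geometric, p = 0.094.
P(Y > 17) = P(first 17 all fail) = (1−p)^17 = 0.1867151

0.18672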